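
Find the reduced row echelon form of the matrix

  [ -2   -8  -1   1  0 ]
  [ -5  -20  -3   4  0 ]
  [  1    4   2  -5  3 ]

[[1, 4, 0, 1, 0], [0, 0, 1, -3, 0], [0, 0, 0, 0, 1]]

R1 ← -1/2·R1
  [  1    4  1/2  -1/2  0 ]
  [ -5  -20   -3     4  0 ]
  [  1    4    2    -5  3 ]
R2 ← R2 + 5·R1
  [ 1  4   1/2  -1/2  0 ]
  [ 0  0  -1/2   3/2  0 ]
  [ 1  4     2    -5  3 ]
R3 ← R3 − R1
  [ 1  4   1/2  -1/2  0 ]
  [ 0  0  -1/2   3/2  0 ]
  [ 0  0   3/2  -9/2  3 ]
R2 ← -2·R2
  [ 1  4  1/2  -1/2  0 ]
  [ 0  0    1    -3  0 ]
  [ 0  0  3/2  -9/2  3 ]
R3 ← R3 − 3/2·R2
  [ 1  4  1/2  -1/2  0 ]
  [ 0  0    1    -3  0 ]
  [ 0  0    0     0  3 ]
R3 ← 1/3·R3
  [ 1  4  1/2  -1/2  0 ]
  [ 0  0    1    -3  0 ]
  [ 0  0    0     0  1 ]
R1 ← R1 − 1/2·R2
  [ 1  4  0   1  0 ]
  [ 0  0  1  -3  0 ]
  [ 0  0  0   0  1 ]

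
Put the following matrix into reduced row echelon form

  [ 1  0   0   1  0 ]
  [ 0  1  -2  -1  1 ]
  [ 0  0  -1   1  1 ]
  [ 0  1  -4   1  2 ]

[[1, 0, 0, 1, 0], [0, 1, 0, -3, 0], [0, 0, 1, -1, 0], [0, 0, 0, 0, 1]]

Subtract r2 from r4.
  [ 1  0   0   1  0 ]
  [ 0  1  -2  -1  1 ]
  [ 0  0  -1   1  1 ]
  [ 0  0  -2   2  1 ]
Multiply r3 by -1.
  [ 1  0   0   1   0 ]
  [ 0  1  -2  -1   1 ]
  [ 0  0   1  -1  -1 ]
  [ 0  0  -2   2   1 ]
Add 2 times r3 to r4.
  [ 1  0   0   1   0 ]
  [ 0  1  -2  -1   1 ]
  [ 0  0   1  -1  -1 ]
  [ 0  0   0   0  -1 ]
Multiply r4 by -1.
  [ 1  0   0   1   0 ]
  [ 0  1  -2  -1   1 ]
  [ 0  0   1  -1  -1 ]
  [ 0  0   0   0   1 ]
Add r4 to r3.
  [ 1  0   0   1  0 ]
  [ 0  1  -2  -1  1 ]
  [ 0  0   1  -1  0 ]
  [ 0  0   0   0  1 ]
Subtract r4 from r2.
  [ 1  0   0   1  0 ]
  [ 0  1  -2  -1  0 ]
  [ 0  0   1  -1  0 ]
  [ 0  0   0   0  1 ]
Add 2 times r3 to r2.
  [ 1  0  0   1  0 ]
  [ 0  1  0  -3  0 ]
  [ 0  0  1  -1  0 ]
  [ 0  0  0   0  1 ]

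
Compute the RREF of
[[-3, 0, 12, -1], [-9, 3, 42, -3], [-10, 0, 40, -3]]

[[1, 0, -4, 0], [0, 1, 2, 0], [0, 0, 0, 1]]

Multiply ρ1 by -1/3.
  [   1  0  -4  1/3 ]
  [  -9  3  42   -3 ]
  [ -10  0  40   -3 ]
Add 9 times ρ1 to ρ2.
  [   1  0  -4  1/3 ]
  [   0  3   6    0 ]
  [ -10  0  40   -3 ]
Add 10 times ρ1 to ρ3.
  [ 1  0  -4  1/3 ]
  [ 0  3   6    0 ]
  [ 0  0   0  1/3 ]
Multiply ρ2 by 1/3.
  [ 1  0  -4  1/3 ]
  [ 0  1   2    0 ]
  [ 0  0   0  1/3 ]
Multiply ρ3 by 3.
  [ 1  0  -4  1/3 ]
  [ 0  1   2    0 ]
  [ 0  0   0    1 ]
Subtract 1/3 times ρ3 from ρ1.
  [ 1  0  -4  0 ]
  [ 0  1   2  0 ]
  [ 0  0   0  1 ]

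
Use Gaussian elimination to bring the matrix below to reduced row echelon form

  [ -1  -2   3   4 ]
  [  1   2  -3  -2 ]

[[1, 2, -3, 0], [0, 0, 0, 1]]

Multiply R1 by -1.
  [ 1  2  -3  -4 ]
  [ 1  2  -3  -2 ]
Subtract R1 from R2.
  [ 1  2  -3  -4 ]
  [ 0  0   0   2 ]
Multiply R2 by 1/2.
  [ 1  2  -3  -4 ]
  [ 0  0   0   1 ]
Add 4 times R2 to R1.
  [ 1  2  -3  0 ]
  [ 0  0   0  1 ]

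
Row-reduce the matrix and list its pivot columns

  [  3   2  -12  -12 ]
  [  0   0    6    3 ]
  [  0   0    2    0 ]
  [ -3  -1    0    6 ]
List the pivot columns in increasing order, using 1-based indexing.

ρ1 -> 1/3·ρ1
  [  1  2/3  -4  -4 ]
  [  0    0   6   3 ]
  [  0    0   2   0 ]
  [ -3   -1   0   6 ]
ρ4 -> ρ4 + 3·ρ1
  [ 1  2/3   -4  -4 ]
  [ 0    0    6   3 ]
  [ 0    0    2   0 ]
  [ 0    1  -12  -6 ]
ρ2 <=> ρ4
  [ 1  2/3   -4  -4 ]
  [ 0    1  -12  -6 ]
  [ 0    0    2   0 ]
  [ 0    0    6   3 ]
ρ3 -> 1/2·ρ3
  [ 1  2/3   -4  -4 ]
  [ 0    1  -12  -6 ]
  [ 0    0    1   0 ]
  [ 0    0    6   3 ]
ρ4 -> ρ4 − 6·ρ3
  [ 1  2/3   -4  -4 ]
  [ 0    1  -12  -6 ]
  [ 0    0    1   0 ]
  [ 0    0    0   3 ]
ρ4 -> 1/3·ρ4
  [ 1  2/3   -4  -4 ]
  [ 0    1  -12  -6 ]
  [ 0    0    1   0 ]
  [ 0    0    0   1 ]
ρ2 -> ρ2 + 6·ρ4
  [ 1  2/3   -4  -4 ]
  [ 0    1  -12   0 ]
  [ 0    0    1   0 ]
  [ 0    0    0   1 ]
ρ1 -> ρ1 + 4·ρ4
  [ 1  2/3   -4  0 ]
  [ 0    1  -12  0 ]
  [ 0    0    1  0 ]
  [ 0    0    0  1 ]
ρ2 -> ρ2 + 12·ρ3
  [ 1  2/3  -4  0 ]
  [ 0    1   0  0 ]
  [ 0    0   1  0 ]
  [ 0    0   0  1 ]
ρ1 -> ρ1 + 4·ρ3
  [ 1  2/3  0  0 ]
  [ 0    1  0  0 ]
  [ 0    0  1  0 ]
  [ 0    0  0  1 ]
ρ1 -> ρ1 − 2/3·ρ2
  [ 1  0  0  0 ]
  [ 0  1  0  0 ]
  [ 0  0  1  0 ]
  [ 0  0  0  1 ]
Pivot columns are the columns containing a leading 1.

1, 2, 3, 4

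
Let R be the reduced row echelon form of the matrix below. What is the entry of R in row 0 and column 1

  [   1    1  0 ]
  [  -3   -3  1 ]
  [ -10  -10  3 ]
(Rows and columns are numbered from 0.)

1

R2 := R2 + 3·R1
R3 := R3 + 10·R1
R3 := R3 − 3·R2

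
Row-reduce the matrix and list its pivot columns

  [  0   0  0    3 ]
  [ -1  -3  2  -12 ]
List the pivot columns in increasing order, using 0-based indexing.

0, 3

R1 ↔ R2
  [ -1  -3  2  -12 ]
  [  0   0  0    3 ]
R1 := -1·R1
  [ 1  3  -2  12 ]
  [ 0  0   0   3 ]
R2 := 1/3·R2
  [ 1  3  -2  12 ]
  [ 0  0   0   1 ]
R1 := R1 − 12·R2
  [ 1  3  -2  0 ]
  [ 0  0   0  1 ]
Pivot columns are the columns containing a leading 1.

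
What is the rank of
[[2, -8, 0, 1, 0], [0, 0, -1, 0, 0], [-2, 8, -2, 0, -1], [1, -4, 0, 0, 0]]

rank = 4

ρ1 → 1/2·ρ1
  [  1  -4   0  1/2   0 ]
  [  0   0  -1    0   0 ]
  [ -2   8  -2    0  -1 ]
  [  1  -4   0    0   0 ]
ρ3 → ρ3 + 2·ρ1
  [ 1  -4   0  1/2   0 ]
  [ 0   0  -1    0   0 ]
  [ 0   0  -2    1  -1 ]
  [ 1  -4   0    0   0 ]
ρ4 → ρ4 − ρ1
  [ 1  -4   0   1/2   0 ]
  [ 0   0  -1     0   0 ]
  [ 0   0  -2     1  -1 ]
  [ 0   0   0  -1/2   0 ]
ρ2 → -1·ρ2
  [ 1  -4   0   1/2   0 ]
  [ 0   0   1     0   0 ]
  [ 0   0  -2     1  -1 ]
  [ 0   0   0  -1/2   0 ]
ρ3 → ρ3 + 2·ρ2
  [ 1  -4  0   1/2   0 ]
  [ 0   0  1     0   0 ]
  [ 0   0  0     1  -1 ]
  [ 0   0  0  -1/2   0 ]
ρ4 → ρ4 + 1/2·ρ3
  [ 1  -4  0  1/2     0 ]
  [ 0   0  1    0     0 ]
  [ 0   0  0    1    -1 ]
  [ 0   0  0    0  -1/2 ]
ρ4 → -2·ρ4
  [ 1  -4  0  1/2   0 ]
  [ 0   0  1    0   0 ]
  [ 0   0  0    1  -1 ]
  [ 0   0  0    0   1 ]
ρ3 → ρ3 + ρ4
  [ 1  -4  0  1/2  0 ]
  [ 0   0  1    0  0 ]
  [ 0   0  0    1  0 ]
  [ 0   0  0    0  1 ]
ρ1 → ρ1 − 1/2·ρ3
  [ 1  -4  0  0  0 ]
  [ 0   0  1  0  0 ]
  [ 0   0  0  1  0 ]
  [ 0   0  0  0  1 ]
The reduced form has 4 nonzero rows.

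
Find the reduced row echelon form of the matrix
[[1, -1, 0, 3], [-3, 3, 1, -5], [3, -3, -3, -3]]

r2 ← r2 + 3·r1
  [ 1  -1   0   3 ]
  [ 0   0   1   4 ]
  [ 3  -3  -3  -3 ]
r3 ← r3 − 3·r1
  [ 1  -1   0    3 ]
  [ 0   0   1    4 ]
  [ 0   0  -3  -12 ]
r3 ← r3 + 3·r2
  [ 1  -1  0  3 ]
  [ 0   0  1  4 ]
  [ 0   0  0  0 ]

[[1, -1, 0, 3], [0, 0, 1, 4], [0, 0, 0, 0]]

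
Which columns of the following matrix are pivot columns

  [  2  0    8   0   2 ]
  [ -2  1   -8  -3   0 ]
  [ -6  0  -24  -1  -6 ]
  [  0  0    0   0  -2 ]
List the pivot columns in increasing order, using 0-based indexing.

R1 -> 1/2·R1
  [  1  0    4   0   1 ]
  [ -2  1   -8  -3   0 ]
  [ -6  0  -24  -1  -6 ]
  [  0  0    0   0  -2 ]
R2 -> R2 + 2·R1
  [  1  0    4   0   1 ]
  [  0  1    0  -3   2 ]
  [ -6  0  -24  -1  -6 ]
  [  0  0    0   0  -2 ]
R3 -> R3 + 6·R1
  [ 1  0  4   0   1 ]
  [ 0  1  0  -3   2 ]
  [ 0  0  0  -1   0 ]
  [ 0  0  0   0  -2 ]
R3 -> -1·R3
  [ 1  0  4   0   1 ]
  [ 0  1  0  -3   2 ]
  [ 0  0  0   1   0 ]
  [ 0  0  0   0  -2 ]
R4 -> -1/2·R4
  [ 1  0  4   0  1 ]
  [ 0  1  0  -3  2 ]
  [ 0  0  0   1  0 ]
  [ 0  0  0   0  1 ]
R2 -> R2 − 2·R4
  [ 1  0  4   0  1 ]
  [ 0  1  0  -3  0 ]
  [ 0  0  0   1  0 ]
  [ 0  0  0   0  1 ]
R1 -> R1 − R4
  [ 1  0  4   0  0 ]
  [ 0  1  0  -3  0 ]
  [ 0  0  0   1  0 ]
  [ 0  0  0   0  1 ]
R2 -> R2 + 3·R3
  [ 1  0  4  0  0 ]
  [ 0  1  0  0  0 ]
  [ 0  0  0  1  0 ]
  [ 0  0  0  0  1 ]
Pivot columns are the columns containing a leading 1.

0, 1, 3, 4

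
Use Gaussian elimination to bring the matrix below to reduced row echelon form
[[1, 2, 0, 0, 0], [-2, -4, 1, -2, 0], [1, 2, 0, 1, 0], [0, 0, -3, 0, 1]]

R2 := R2 + 2·R1
  [ 1  2   0   0  0 ]
  [ 0  0   1  -2  0 ]
  [ 1  2   0   1  0 ]
  [ 0  0  -3   0  1 ]
R3 := R3 − R1
  [ 1  2   0   0  0 ]
  [ 0  0   1  -2  0 ]
  [ 0  0   0   1  0 ]
  [ 0  0  -3   0  1 ]
R4 := R4 + 3·R2
  [ 1  2  0   0  0 ]
  [ 0  0  1  -2  0 ]
  [ 0  0  0   1  0 ]
  [ 0  0  0  -6  1 ]
R4 := R4 + 6·R3
  [ 1  2  0   0  0 ]
  [ 0  0  1  -2  0 ]
  [ 0  0  0   1  0 ]
  [ 0  0  0   0  1 ]
R2 := R2 + 2·R3
  [ 1  2  0  0  0 ]
  [ 0  0  1  0  0 ]
  [ 0  0  0  1  0 ]
  [ 0  0  0  0  1 ]

[[1, 2, 0, 0, 0], [0, 0, 1, 0, 0], [0, 0, 0, 1, 0], [0, 0, 0, 0, 1]]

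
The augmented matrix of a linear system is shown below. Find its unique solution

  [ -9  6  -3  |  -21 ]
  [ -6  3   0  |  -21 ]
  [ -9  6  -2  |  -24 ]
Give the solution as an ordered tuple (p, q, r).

Multiply r1 by -1/9.
  [  1  -2/3  1/3  |  7/3 ]
  [ -6     3    0  |  -21 ]
  [ -9     6   -2  |  -24 ]
Add 6 times r1 to r2.
  [  1  -2/3  1/3  |  7/3 ]
  [  0    -1    2  |   -7 ]
  [ -9     6   -2  |  -24 ]
Add 9 times r1 to r3.
  [ 1  -2/3  1/3  |  7/3 ]
  [ 0    -1    2  |   -7 ]
  [ 0     0    1  |   -3 ]
Multiply r2 by -1.
  [ 1  -2/3  1/3  |  7/3 ]
  [ 0     1   -2  |    7 ]
  [ 0     0    1  |   -3 ]
Add 2 times r3 to r2.
  [ 1  -2/3  1/3  |  7/3 ]
  [ 0     1    0  |    1 ]
  [ 0     0    1  |   -3 ]
Subtract 1/3 times r3 from r1.
  [ 1  -2/3  0  |  10/3 ]
  [ 0     1  0  |     1 ]
  [ 0     0  1  |    -3 ]
Add 2/3 times r2 to r1.
  [ 1  0  0  |   4 ]
  [ 0  1  0  |   1 ]
  [ 0  0  1  |  -3 ]
Reading off the last column: p = 4, q = 1, r = -3.

(4, 1, -3)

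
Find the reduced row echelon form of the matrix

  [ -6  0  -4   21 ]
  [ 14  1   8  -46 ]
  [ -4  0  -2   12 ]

Multiply R1 by -1/6.
  [  1  0  2/3  -7/2 ]
  [ 14  1    8   -46 ]
  [ -4  0   -2    12 ]
Subtract 14 times R1 from R2.
  [  1  0   2/3  -7/2 ]
  [  0  1  -4/3     3 ]
  [ -4  0    -2    12 ]
Add 4 times R1 to R3.
  [ 1  0   2/3  -7/2 ]
  [ 0  1  -4/3     3 ]
  [ 0  0   2/3    -2 ]
Multiply R3 by 3/2.
  [ 1  0   2/3  -7/2 ]
  [ 0  1  -4/3     3 ]
  [ 0  0     1    -3 ]
Add 4/3 times R3 to R2.
  [ 1  0  2/3  -7/2 ]
  [ 0  1    0    -1 ]
  [ 0  0    1    -3 ]
Subtract 2/3 times R3 from R1.
  [ 1  0  0  -3/2 ]
  [ 0  1  0    -1 ]
  [ 0  0  1    -3 ]

[[1, 0, 0, -3/2], [0, 1, 0, -1], [0, 0, 1, -3]]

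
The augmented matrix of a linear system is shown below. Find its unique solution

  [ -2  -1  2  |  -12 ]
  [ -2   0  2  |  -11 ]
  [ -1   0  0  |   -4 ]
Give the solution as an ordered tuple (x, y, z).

ρ1 -> -1/2·ρ1
  [  1  1/2  -1  |    6 ]
  [ -2    0   2  |  -11 ]
  [ -1    0   0  |   -4 ]
ρ2 -> ρ2 + 2·ρ1
  [  1  1/2  -1  |   6 ]
  [  0    1   0  |   1 ]
  [ -1    0   0  |  -4 ]
ρ3 -> ρ3 + ρ1
  [ 1  1/2  -1  |  6 ]
  [ 0    1   0  |  1 ]
  [ 0  1/2  -1  |  2 ]
ρ3 -> ρ3 − 1/2·ρ2
  [ 1  1/2  -1  |    6 ]
  [ 0    1   0  |    1 ]
  [ 0    0  -1  |  3/2 ]
ρ3 -> -1·ρ3
  [ 1  1/2  -1  |     6 ]
  [ 0    1   0  |     1 ]
  [ 0    0   1  |  -3/2 ]
ρ1 -> ρ1 + ρ3
  [ 1  1/2  0  |   9/2 ]
  [ 0    1  0  |     1 ]
  [ 0    0  1  |  -3/2 ]
ρ1 -> ρ1 − 1/2·ρ2
  [ 1  0  0  |     4 ]
  [ 0  1  0  |     1 ]
  [ 0  0  1  |  -3/2 ]
Reading off the last column: x = 4, y = 1, z = -3/2.

(4, 1, -3/2)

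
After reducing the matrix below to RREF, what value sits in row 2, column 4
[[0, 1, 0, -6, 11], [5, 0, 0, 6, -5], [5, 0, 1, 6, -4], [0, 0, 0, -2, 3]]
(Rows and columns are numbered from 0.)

1

r1 <=> r2
  [ 5  0  0   6  -5 ]
  [ 0  1  0  -6  11 ]
  [ 5  0  1   6  -4 ]
  [ 0  0  0  -2   3 ]
r1 := 1/5·r1
  [ 1  0  0  6/5  -1 ]
  [ 0  1  0   -6  11 ]
  [ 5  0  1    6  -4 ]
  [ 0  0  0   -2   3 ]
r3 := r3 − 5·r1
  [ 1  0  0  6/5  -1 ]
  [ 0  1  0   -6  11 ]
  [ 0  0  1    0   1 ]
  [ 0  0  0   -2   3 ]
r4 := -1/2·r4
  [ 1  0  0  6/5    -1 ]
  [ 0  1  0   -6    11 ]
  [ 0  0  1    0     1 ]
  [ 0  0  0    1  -3/2 ]
r2 := r2 + 6·r4
  [ 1  0  0  6/5    -1 ]
  [ 0  1  0    0     2 ]
  [ 0  0  1    0     1 ]
  [ 0  0  0    1  -3/2 ]
r1 := r1 − 6/5·r4
  [ 1  0  0  0   4/5 ]
  [ 0  1  0  0     2 ]
  [ 0  0  1  0     1 ]
  [ 0  0  0  1  -3/2 ]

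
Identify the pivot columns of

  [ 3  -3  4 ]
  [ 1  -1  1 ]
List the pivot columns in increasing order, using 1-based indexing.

R1 ← 1/3·R1
  [ 1  -1  4/3 ]
  [ 1  -1    1 ]
R2 ← R2 − R1
  [ 1  -1   4/3 ]
  [ 0   0  -1/3 ]
R2 ← -3·R2
  [ 1  -1  4/3 ]
  [ 0   0    1 ]
R1 ← R1 − 4/3·R2
  [ 1  -1  0 ]
  [ 0   0  1 ]
Pivot columns are the columns containing a leading 1.

1, 3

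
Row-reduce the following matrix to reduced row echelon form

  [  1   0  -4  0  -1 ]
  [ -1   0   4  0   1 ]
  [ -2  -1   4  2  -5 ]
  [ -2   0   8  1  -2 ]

ρ2 → ρ2 + ρ1
  [  1   0  -4  0  -1 ]
  [  0   0   0  0   0 ]
  [ -2  -1   4  2  -5 ]
  [ -2   0   8  1  -2 ]
ρ3 → ρ3 + 2·ρ1
  [  1   0  -4  0  -1 ]
  [  0   0   0  0   0 ]
  [  0  -1  -4  2  -7 ]
  [ -2   0   8  1  -2 ]
ρ4 → ρ4 + 2·ρ1
  [ 1   0  -4  0  -1 ]
  [ 0   0   0  0   0 ]
  [ 0  -1  -4  2  -7 ]
  [ 0   0   0  1  -4 ]
ρ2 ↔ ρ3
  [ 1   0  -4  0  -1 ]
  [ 0  -1  -4  2  -7 ]
  [ 0   0   0  0   0 ]
  [ 0   0   0  1  -4 ]
ρ2 → -1·ρ2
  [ 1  0  -4   0  -1 ]
  [ 0  1   4  -2   7 ]
  [ 0  0   0   0   0 ]
  [ 0  0   0   1  -4 ]
ρ3 ↔ ρ4
  [ 1  0  -4   0  -1 ]
  [ 0  1   4  -2   7 ]
  [ 0  0   0   1  -4 ]
  [ 0  0   0   0   0 ]
ρ2 → ρ2 + 2·ρ3
  [ 1  0  -4  0  -1 ]
  [ 0  1   4  0  -1 ]
  [ 0  0   0  1  -4 ]
  [ 0  0   0  0   0 ]

[[1, 0, -4, 0, -1], [0, 1, 4, 0, -1], [0, 0, 0, 1, -4], [0, 0, 0, 0, 0]]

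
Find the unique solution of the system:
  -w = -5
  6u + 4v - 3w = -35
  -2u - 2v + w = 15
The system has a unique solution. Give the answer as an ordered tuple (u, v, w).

Form the augmented matrix and row-reduce:
  [  0   0  -1  |   -5 ]
  [  6   4  -3  |  -35 ]
  [ -2  -2   1  |   15 ]
Swap r1 and r2.
  [  6   4  -3  |  -35 ]
  [  0   0  -1  |   -5 ]
  [ -2  -2   1  |   15 ]
Multiply r1 by 1/6.
  [  1  2/3  -1/2  |  -35/6 ]
  [  0    0    -1  |     -5 ]
  [ -2   -2     1  |     15 ]
Add 2 times r1 to r3.
  [ 1   2/3  -1/2  |  -35/6 ]
  [ 0     0    -1  |     -5 ]
  [ 0  -2/3     0  |   10/3 ]
Swap r2 and r3.
  [ 1   2/3  -1/2  |  -35/6 ]
  [ 0  -2/3     0  |   10/3 ]
  [ 0     0    -1  |     -5 ]
Multiply r2 by -3/2.
  [ 1  2/3  -1/2  |  -35/6 ]
  [ 0    1     0  |     -5 ]
  [ 0    0    -1  |     -5 ]
Multiply r3 by -1.
  [ 1  2/3  -1/2  |  -35/6 ]
  [ 0    1     0  |     -5 ]
  [ 0    0     1  |      5 ]
Add 1/2 times r3 to r1.
  [ 1  2/3  0  |  -10/3 ]
  [ 0    1  0  |     -5 ]
  [ 0    0  1  |      5 ]
Subtract 2/3 times r2 from r1.
  [ 1  0  0  |   0 ]
  [ 0  1  0  |  -5 ]
  [ 0  0  1  |   5 ]
Reading off the last column: u = 0, v = -5, w = 5.

(0, -5, 5)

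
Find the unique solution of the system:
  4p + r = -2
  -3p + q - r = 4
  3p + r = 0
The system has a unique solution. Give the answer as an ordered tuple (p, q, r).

(-2, 4, 6)

Form the augmented matrix and row-reduce:
  [  4  0   1  |  -2 ]
  [ -3  1  -1  |   4 ]
  [  3  0   1  |   0 ]
r1 -> 1/4·r1
  [  1  0  1/4  |  -1/2 ]
  [ -3  1   -1  |     4 ]
  [  3  0    1  |     0 ]
r2 -> r2 + 3·r1
  [ 1  0   1/4  |  -1/2 ]
  [ 0  1  -1/4  |   5/2 ]
  [ 3  0     1  |     0 ]
r3 -> r3 − 3·r1
  [ 1  0   1/4  |  -1/2 ]
  [ 0  1  -1/4  |   5/2 ]
  [ 0  0   1/4  |   3/2 ]
r3 -> 4·r3
  [ 1  0   1/4  |  -1/2 ]
  [ 0  1  -1/4  |   5/2 ]
  [ 0  0     1  |     6 ]
r2 -> r2 + 1/4·r3
  [ 1  0  1/4  |  -1/2 ]
  [ 0  1    0  |     4 ]
  [ 0  0    1  |     6 ]
r1 -> r1 − 1/4·r3
  [ 1  0  0  |  -2 ]
  [ 0  1  0  |   4 ]
  [ 0  0  1  |   6 ]
Reading off the last column: p = -2, q = 4, r = 6.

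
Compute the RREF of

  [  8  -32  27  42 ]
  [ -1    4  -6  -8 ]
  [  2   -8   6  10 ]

[[1, -4, 0, 0], [0, 0, 1, 0], [0, 0, 0, 1]]

R1 := 1/8·R1
  [  1  -4  27/8  21/4 ]
  [ -1   4    -6    -8 ]
  [  2  -8     6    10 ]
R2 := R2 + R1
  [ 1  -4   27/8   21/4 ]
  [ 0   0  -21/8  -11/4 ]
  [ 2  -8      6     10 ]
R3 := R3 − 2·R1
  [ 1  -4   27/8   21/4 ]
  [ 0   0  -21/8  -11/4 ]
  [ 0   0   -3/4   -1/2 ]
R2 := -8/21·R2
  [ 1  -4  27/8   21/4 ]
  [ 0   0     1  22/21 ]
  [ 0   0  -3/4   -1/2 ]
R3 := R3 + 3/4·R2
  [ 1  -4  27/8   21/4 ]
  [ 0   0     1  22/21 ]
  [ 0   0     0    2/7 ]
R3 := 7/2·R3
  [ 1  -4  27/8   21/4 ]
  [ 0   0     1  22/21 ]
  [ 0   0     0      1 ]
R2 := R2 − 22/21·R3
  [ 1  -4  27/8  21/4 ]
  [ 0   0     1     0 ]
  [ 0   0     0     1 ]
R1 := R1 − 21/4·R3
  [ 1  -4  27/8  0 ]
  [ 0   0     1  0 ]
  [ 0   0     0  1 ]
R1 := R1 − 27/8·R2
  [ 1  -4  0  0 ]
  [ 0   0  1  0 ]
  [ 0   0  0  1 ]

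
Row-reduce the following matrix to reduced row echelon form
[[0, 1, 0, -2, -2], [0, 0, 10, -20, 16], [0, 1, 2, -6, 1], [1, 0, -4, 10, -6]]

[[1, 0, 0, 2, 0], [0, 1, 0, -2, 0], [0, 0, 1, -2, 0], [0, 0, 0, 0, 1]]

r1 ↔ r4
r2 ↔ r3
r4 -> r4 − r2
r3 -> 1/10·r3
r4 -> r4 + 2·r3
r4 -> 5·r4
r3 -> r3 − 8/5·r4
r2 -> r2 − r4
r1 -> r1 + 6·r4
r2 -> r2 − 2·r3
r1 -> r1 + 4·r3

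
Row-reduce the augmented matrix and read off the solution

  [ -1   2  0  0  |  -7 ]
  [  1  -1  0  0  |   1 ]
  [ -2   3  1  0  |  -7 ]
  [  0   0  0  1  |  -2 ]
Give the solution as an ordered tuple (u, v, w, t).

ρ1 → -1·ρ1
  [  1  -2  0  0  |   7 ]
  [  1  -1  0  0  |   1 ]
  [ -2   3  1  0  |  -7 ]
  [  0   0  0  1  |  -2 ]
ρ2 → ρ2 − ρ1
  [  1  -2  0  0  |   7 ]
  [  0   1  0  0  |  -6 ]
  [ -2   3  1  0  |  -7 ]
  [  0   0  0  1  |  -2 ]
ρ3 → ρ3 + 2·ρ1
  [ 1  -2  0  0  |   7 ]
  [ 0   1  0  0  |  -6 ]
  [ 0  -1  1  0  |   7 ]
  [ 0   0  0  1  |  -2 ]
ρ3 → ρ3 + ρ2
  [ 1  -2  0  0  |   7 ]
  [ 0   1  0  0  |  -6 ]
  [ 0   0  1  0  |   1 ]
  [ 0   0  0  1  |  -2 ]
ρ1 → ρ1 + 2·ρ2
  [ 1  0  0  0  |  -5 ]
  [ 0  1  0  0  |  -6 ]
  [ 0  0  1  0  |   1 ]
  [ 0  0  0  1  |  -2 ]
Reading off the last column: u = -5, v = -6, w = 1, t = -2.

(-5, -6, 1, -2)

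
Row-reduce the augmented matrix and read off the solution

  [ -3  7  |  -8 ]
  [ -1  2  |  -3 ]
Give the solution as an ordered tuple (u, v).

ρ1 → -1/3·ρ1
  [  1  -7/3  |  8/3 ]
  [ -1     2  |   -3 ]
ρ2 → ρ2 + ρ1
  [ 1  -7/3  |   8/3 ]
  [ 0  -1/3  |  -1/3 ]
ρ2 → -3·ρ2
  [ 1  -7/3  |  8/3 ]
  [ 0     1  |    1 ]
ρ1 → ρ1 + 7/3·ρ2
  [ 1  0  |  5 ]
  [ 0  1  |  1 ]
Reading off the last column: u = 5, v = 1.

(5, 1)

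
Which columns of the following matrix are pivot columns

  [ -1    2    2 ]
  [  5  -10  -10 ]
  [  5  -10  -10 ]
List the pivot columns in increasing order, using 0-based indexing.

R1 → -1·R1
  [ 1   -2   -2 ]
  [ 5  -10  -10 ]
  [ 5  -10  -10 ]
R2 → R2 − 5·R1
  [ 1   -2   -2 ]
  [ 0    0    0 ]
  [ 5  -10  -10 ]
R3 → R3 − 5·R1
  [ 1  -2  -2 ]
  [ 0   0   0 ]
  [ 0   0   0 ]
Pivot columns are the columns containing a leading 1.

0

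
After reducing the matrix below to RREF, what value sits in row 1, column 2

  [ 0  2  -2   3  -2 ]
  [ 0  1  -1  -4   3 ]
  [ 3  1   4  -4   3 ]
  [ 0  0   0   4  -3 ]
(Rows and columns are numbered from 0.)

R1 <-> R3
  [ 3  1   4  -4   3 ]
  [ 0  1  -1  -4   3 ]
  [ 0  2  -2   3  -2 ]
  [ 0  0   0   4  -3 ]
R1 ← 1/3·R1
  [ 1  1/3  4/3  -4/3   1 ]
  [ 0    1   -1    -4   3 ]
  [ 0    2   -2     3  -2 ]
  [ 0    0    0     4  -3 ]
R3 ← R3 − 2·R2
  [ 1  1/3  4/3  -4/3   1 ]
  [ 0    1   -1    -4   3 ]
  [ 0    0    0    11  -8 ]
  [ 0    0    0     4  -3 ]
R3 ← 1/11·R3
  [ 1  1/3  4/3  -4/3      1 ]
  [ 0    1   -1    -4      3 ]
  [ 0    0    0     1  -8/11 ]
  [ 0    0    0     4     -3 ]
R4 ← R4 − 4·R3
  [ 1  1/3  4/3  -4/3      1 ]
  [ 0    1   -1    -4      3 ]
  [ 0    0    0     1  -8/11 ]
  [ 0    0    0     0  -1/11 ]
R4 ← -11·R4
  [ 1  1/3  4/3  -4/3      1 ]
  [ 0    1   -1    -4      3 ]
  [ 0    0    0     1  -8/11 ]
  [ 0    0    0     0      1 ]
R3 ← R3 + 8/11·R4
  [ 1  1/3  4/3  -4/3  1 ]
  [ 0    1   -1    -4  3 ]
  [ 0    0    0     1  0 ]
  [ 0    0    0     0  1 ]
R2 ← R2 − 3·R4
  [ 1  1/3  4/3  -4/3  1 ]
  [ 0    1   -1    -4  0 ]
  [ 0    0    0     1  0 ]
  [ 0    0    0     0  1 ]
R1 ← R1 − R4
  [ 1  1/3  4/3  -4/3  0 ]
  [ 0    1   -1    -4  0 ]
  [ 0    0    0     1  0 ]
  [ 0    0    0     0  1 ]
R2 ← R2 + 4·R3
  [ 1  1/3  4/3  -4/3  0 ]
  [ 0    1   -1     0  0 ]
  [ 0    0    0     1  0 ]
  [ 0    0    0     0  1 ]
R1 ← R1 + 4/3·R3
  [ 1  1/3  4/3  0  0 ]
  [ 0    1   -1  0  0 ]
  [ 0    0    0  1  0 ]
  [ 0    0    0  0  1 ]
R1 ← R1 − 1/3·R2
  [ 1  0  5/3  0  0 ]
  [ 0  1   -1  0  0 ]
  [ 0  0    0  1  0 ]
  [ 0  0    0  0  1 ]

-1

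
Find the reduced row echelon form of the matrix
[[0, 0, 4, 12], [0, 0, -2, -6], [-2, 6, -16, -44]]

Swap r1 and r3.
  [ -2  6  -16  -44 ]
  [  0  0   -2   -6 ]
  [  0  0    4   12 ]
Multiply r1 by -1/2.
  [ 1  -3   8  22 ]
  [ 0   0  -2  -6 ]
  [ 0   0   4  12 ]
Multiply r2 by -1/2.
  [ 1  -3  8  22 ]
  [ 0   0  1   3 ]
  [ 0   0  4  12 ]
Subtract 4 times r2 from r3.
  [ 1  -3  8  22 ]
  [ 0   0  1   3 ]
  [ 0   0  0   0 ]
Subtract 8 times r2 from r1.
  [ 1  -3  0  -2 ]
  [ 0   0  1   3 ]
  [ 0   0  0   0 ]

[[1, -3, 0, -2], [0, 0, 1, 3], [0, 0, 0, 0]]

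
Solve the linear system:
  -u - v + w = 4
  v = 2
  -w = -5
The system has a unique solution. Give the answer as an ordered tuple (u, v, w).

(-1, 2, 5)

Form the augmented matrix and row-reduce:
  [ -1  -1   1  |   4 ]
  [  0   1   0  |   2 ]
  [  0   0  -1  |  -5 ]
R1 -> -1·R1
  [ 1  1  -1  |  -4 ]
  [ 0  1   0  |   2 ]
  [ 0  0  -1  |  -5 ]
R3 -> -1·R3
  [ 1  1  -1  |  -4 ]
  [ 0  1   0  |   2 ]
  [ 0  0   1  |   5 ]
R1 -> R1 + R3
  [ 1  1  0  |  1 ]
  [ 0  1  0  |  2 ]
  [ 0  0  1  |  5 ]
R1 -> R1 − R2
  [ 1  0  0  |  -1 ]
  [ 0  1  0  |   2 ]
  [ 0  0  1  |   5 ]
Reading off the last column: u = -1, v = 2, w = 5.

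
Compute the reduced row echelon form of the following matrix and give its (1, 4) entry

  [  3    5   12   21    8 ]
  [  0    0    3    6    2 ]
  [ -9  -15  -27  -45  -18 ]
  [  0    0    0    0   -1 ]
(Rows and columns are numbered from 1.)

-1

R1 := 1/3·R1
  [  1  5/3    4    7  8/3 ]
  [  0    0    3    6    2 ]
  [ -9  -15  -27  -45  -18 ]
  [  0    0    0    0   -1 ]
R3 := R3 + 9·R1
  [ 1  5/3  4   7  8/3 ]
  [ 0    0  3   6    2 ]
  [ 0    0  9  18    6 ]
  [ 0    0  0   0   -1 ]
R2 := 1/3·R2
  [ 1  5/3  4   7  8/3 ]
  [ 0    0  1   2  2/3 ]
  [ 0    0  9  18    6 ]
  [ 0    0  0   0   -1 ]
R3 := R3 − 9·R2
  [ 1  5/3  4  7  8/3 ]
  [ 0    0  1  2  2/3 ]
  [ 0    0  0  0    0 ]
  [ 0    0  0  0   -1 ]
R3 ↔ R4
  [ 1  5/3  4  7  8/3 ]
  [ 0    0  1  2  2/3 ]
  [ 0    0  0  0   -1 ]
  [ 0    0  0  0    0 ]
R3 := -1·R3
  [ 1  5/3  4  7  8/3 ]
  [ 0    0  1  2  2/3 ]
  [ 0    0  0  0    1 ]
  [ 0    0  0  0    0 ]
R2 := R2 − 2/3·R3
  [ 1  5/3  4  7  8/3 ]
  [ 0    0  1  2    0 ]
  [ 0    0  0  0    1 ]
  [ 0    0  0  0    0 ]
R1 := R1 − 8/3·R3
  [ 1  5/3  4  7  0 ]
  [ 0    0  1  2  0 ]
  [ 0    0  0  0  1 ]
  [ 0    0  0  0  0 ]
R1 := R1 − 4·R2
  [ 1  5/3  0  -1  0 ]
  [ 0    0  1   2  0 ]
  [ 0    0  0   0  1 ]
  [ 0    0  0   0  0 ]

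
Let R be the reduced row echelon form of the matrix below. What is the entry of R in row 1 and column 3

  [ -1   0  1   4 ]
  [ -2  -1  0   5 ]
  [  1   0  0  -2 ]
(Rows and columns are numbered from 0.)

ρ1 -> -1·ρ1
ρ2 -> ρ2 + 2·ρ1
ρ3 -> ρ3 − ρ1
ρ2 -> -1·ρ2
ρ2 -> ρ2 − 2·ρ3
ρ1 -> ρ1 + ρ3

-1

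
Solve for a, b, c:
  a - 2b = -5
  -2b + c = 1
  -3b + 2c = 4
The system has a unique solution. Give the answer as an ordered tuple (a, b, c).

Form the augmented matrix and row-reduce:
  [ 1  -2  0  |  -5 ]
  [ 0  -2  1  |   1 ]
  [ 0  -3  2  |   4 ]
R2 -> -1/2·R2
  [ 1  -2     0  |    -5 ]
  [ 0   1  -1/2  |  -1/2 ]
  [ 0  -3     2  |     4 ]
R3 -> R3 + 3·R2
  [ 1  -2     0  |    -5 ]
  [ 0   1  -1/2  |  -1/2 ]
  [ 0   0   1/2  |   5/2 ]
R3 -> 2·R3
  [ 1  -2     0  |    -5 ]
  [ 0   1  -1/2  |  -1/2 ]
  [ 0   0     1  |     5 ]
R2 -> R2 + 1/2·R3
  [ 1  -2  0  |  -5 ]
  [ 0   1  0  |   2 ]
  [ 0   0  1  |   5 ]
R1 -> R1 + 2·R2
  [ 1  0  0  |  -1 ]
  [ 0  1  0  |   2 ]
  [ 0  0  1  |   5 ]
Reading off the last column: a = -1, b = 2, c = 5.

(-1, 2, 5)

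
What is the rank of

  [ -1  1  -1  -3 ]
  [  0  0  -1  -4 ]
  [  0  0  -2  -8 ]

rank = 2

ρ1 → -1·ρ1
  [ 1  -1   1   3 ]
  [ 0   0  -1  -4 ]
  [ 0   0  -2  -8 ]
ρ2 → -1·ρ2
  [ 1  -1   1   3 ]
  [ 0   0   1   4 ]
  [ 0   0  -2  -8 ]
ρ3 → ρ3 + 2·ρ2
  [ 1  -1  1  3 ]
  [ 0   0  1  4 ]
  [ 0   0  0  0 ]
ρ1 → ρ1 − ρ2
  [ 1  -1  0  -1 ]
  [ 0   0  1   4 ]
  [ 0   0  0   0 ]
The reduced form has 2 nonzero rows.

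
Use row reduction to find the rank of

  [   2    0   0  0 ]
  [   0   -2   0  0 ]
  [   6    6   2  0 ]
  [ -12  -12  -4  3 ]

rank = 4

r1 ← 1/2·r1
  [   1    0   0  0 ]
  [   0   -2   0  0 ]
  [   6    6   2  0 ]
  [ -12  -12  -4  3 ]
r3 ← r3 − 6·r1
  [   1    0   0  0 ]
  [   0   -2   0  0 ]
  [   0    6   2  0 ]
  [ -12  -12  -4  3 ]
r4 ← r4 + 12·r1
  [ 1    0   0  0 ]
  [ 0   -2   0  0 ]
  [ 0    6   2  0 ]
  [ 0  -12  -4  3 ]
r2 ← -1/2·r2
  [ 1    0   0  0 ]
  [ 0    1   0  0 ]
  [ 0    6   2  0 ]
  [ 0  -12  -4  3 ]
r3 ← r3 − 6·r2
  [ 1    0   0  0 ]
  [ 0    1   0  0 ]
  [ 0    0   2  0 ]
  [ 0  -12  -4  3 ]
r4 ← r4 + 12·r2
  [ 1  0   0  0 ]
  [ 0  1   0  0 ]
  [ 0  0   2  0 ]
  [ 0  0  -4  3 ]
r3 ← 1/2·r3
  [ 1  0   0  0 ]
  [ 0  1   0  0 ]
  [ 0  0   1  0 ]
  [ 0  0  -4  3 ]
r4 ← r4 + 4·r3
  [ 1  0  0  0 ]
  [ 0  1  0  0 ]
  [ 0  0  1  0 ]
  [ 0  0  0  3 ]
r4 ← 1/3·r4
  [ 1  0  0  0 ]
  [ 0  1  0  0 ]
  [ 0  0  1  0 ]
  [ 0  0  0  1 ]
The reduced form has 4 nonzero rows.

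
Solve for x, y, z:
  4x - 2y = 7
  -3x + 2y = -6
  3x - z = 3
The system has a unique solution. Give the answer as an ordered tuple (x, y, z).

(1, -3/2, 0)

Form the augmented matrix and row-reduce:
  [  4  -2   0  |   7 ]
  [ -3   2   0  |  -6 ]
  [  3   0  -1  |   3 ]
Multiply R1 by 1/4.
  [  1  -1/2   0  |  7/4 ]
  [ -3     2   0  |   -6 ]
  [  3     0  -1  |    3 ]
Add 3 times R1 to R2.
  [ 1  -1/2   0  |   7/4 ]
  [ 0   1/2   0  |  -3/4 ]
  [ 3     0  -1  |     3 ]
Subtract 3 times R1 from R3.
  [ 1  -1/2   0  |   7/4 ]
  [ 0   1/2   0  |  -3/4 ]
  [ 0   3/2  -1  |  -9/4 ]
Multiply R2 by 2.
  [ 1  -1/2   0  |   7/4 ]
  [ 0     1   0  |  -3/2 ]
  [ 0   3/2  -1  |  -9/4 ]
Subtract 3/2 times R2 from R3.
  [ 1  -1/2   0  |   7/4 ]
  [ 0     1   0  |  -3/2 ]
  [ 0     0  -1  |     0 ]
Multiply R3 by -1.
  [ 1  -1/2  0  |   7/4 ]
  [ 0     1  0  |  -3/2 ]
  [ 0     0  1  |     0 ]
Add 1/2 times R2 to R1.
  [ 1  0  0  |     1 ]
  [ 0  1  0  |  -3/2 ]
  [ 0  0  1  |     0 ]
Reading off the last column: x = 1, y = -3/2, z = 0.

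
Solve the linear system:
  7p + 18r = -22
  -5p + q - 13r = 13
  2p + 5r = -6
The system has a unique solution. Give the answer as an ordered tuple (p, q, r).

(2, -3, -2)

Form the augmented matrix and row-reduce:
  [  7  0   18  |  -22 ]
  [ -5  1  -13  |   13 ]
  [  2  0    5  |   -6 ]
Multiply R1 by 1/7.
  [  1  0  18/7  |  -22/7 ]
  [ -5  1   -13  |     13 ]
  [  2  0     5  |     -6 ]
Add 5 times R1 to R2.
  [ 1  0  18/7  |  -22/7 ]
  [ 0  1  -1/7  |  -19/7 ]
  [ 2  0     5  |     -6 ]
Subtract 2 times R1 from R3.
  [ 1  0  18/7  |  -22/7 ]
  [ 0  1  -1/7  |  -19/7 ]
  [ 0  0  -1/7  |    2/7 ]
Multiply R3 by -7.
  [ 1  0  18/7  |  -22/7 ]
  [ 0  1  -1/7  |  -19/7 ]
  [ 0  0     1  |     -2 ]
Add 1/7 times R3 to R2.
  [ 1  0  18/7  |  -22/7 ]
  [ 0  1     0  |     -3 ]
  [ 0  0     1  |     -2 ]
Subtract 18/7 times R3 from R1.
  [ 1  0  0  |   2 ]
  [ 0  1  0  |  -3 ]
  [ 0  0  1  |  -2 ]
Reading off the last column: p = 2, q = -3, r = -2.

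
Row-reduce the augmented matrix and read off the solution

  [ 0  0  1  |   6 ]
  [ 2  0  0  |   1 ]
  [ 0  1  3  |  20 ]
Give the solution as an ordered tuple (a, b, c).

R1 <-> R2
  [ 2  0  0  |   1 ]
  [ 0  0  1  |   6 ]
  [ 0  1  3  |  20 ]
R1 → 1/2·R1
  [ 1  0  0  |  1/2 ]
  [ 0  0  1  |    6 ]
  [ 0  1  3  |   20 ]
R2 <-> R3
  [ 1  0  0  |  1/2 ]
  [ 0  1  3  |   20 ]
  [ 0  0  1  |    6 ]
R2 → R2 − 3·R3
  [ 1  0  0  |  1/2 ]
  [ 0  1  0  |    2 ]
  [ 0  0  1  |    6 ]
Reading off the last column: a = 1/2, b = 2, c = 6.

(1/2, 2, 6)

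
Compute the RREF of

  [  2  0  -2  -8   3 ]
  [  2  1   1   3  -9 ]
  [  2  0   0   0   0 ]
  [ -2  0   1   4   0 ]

ρ1 ← 1/2·ρ1
  [  1  0  -1  -4  3/2 ]
  [  2  1   1   3   -9 ]
  [  2  0   0   0    0 ]
  [ -2  0   1   4    0 ]
ρ2 ← ρ2 − 2·ρ1
  [  1  0  -1  -4  3/2 ]
  [  0  1   3  11  -12 ]
  [  2  0   0   0    0 ]
  [ -2  0   1   4    0 ]
ρ3 ← ρ3 − 2·ρ1
  [  1  0  -1  -4  3/2 ]
  [  0  1   3  11  -12 ]
  [  0  0   2   8   -3 ]
  [ -2  0   1   4    0 ]
ρ4 ← ρ4 + 2·ρ1
  [ 1  0  -1  -4  3/2 ]
  [ 0  1   3  11  -12 ]
  [ 0  0   2   8   -3 ]
  [ 0  0  -1  -4    3 ]
ρ3 ← 1/2·ρ3
  [ 1  0  -1  -4   3/2 ]
  [ 0  1   3  11   -12 ]
  [ 0  0   1   4  -3/2 ]
  [ 0  0  -1  -4     3 ]
ρ4 ← ρ4 + ρ3
  [ 1  0  -1  -4   3/2 ]
  [ 0  1   3  11   -12 ]
  [ 0  0   1   4  -3/2 ]
  [ 0  0   0   0   3/2 ]
ρ4 ← 2/3·ρ4
  [ 1  0  -1  -4   3/2 ]
  [ 0  1   3  11   -12 ]
  [ 0  0   1   4  -3/2 ]
  [ 0  0   0   0     1 ]
ρ3 ← ρ3 + 3/2·ρ4
  [ 1  0  -1  -4  3/2 ]
  [ 0  1   3  11  -12 ]
  [ 0  0   1   4    0 ]
  [ 0  0   0   0    1 ]
ρ2 ← ρ2 + 12·ρ4
  [ 1  0  -1  -4  3/2 ]
  [ 0  1   3  11    0 ]
  [ 0  0   1   4    0 ]
  [ 0  0   0   0    1 ]
ρ1 ← ρ1 − 3/2·ρ4
  [ 1  0  -1  -4  0 ]
  [ 0  1   3  11  0 ]
  [ 0  0   1   4  0 ]
  [ 0  0   0   0  1 ]
ρ2 ← ρ2 − 3·ρ3
  [ 1  0  -1  -4  0 ]
  [ 0  1   0  -1  0 ]
  [ 0  0   1   4  0 ]
  [ 0  0   0   0  1 ]
ρ1 ← ρ1 + ρ3
  [ 1  0  0   0  0 ]
  [ 0  1  0  -1  0 ]
  [ 0  0  1   4  0 ]
  [ 0  0  0   0  1 ]

[[1, 0, 0, 0, 0], [0, 1, 0, -1, 0], [0, 0, 1, 4, 0], [0, 0, 0, 0, 1]]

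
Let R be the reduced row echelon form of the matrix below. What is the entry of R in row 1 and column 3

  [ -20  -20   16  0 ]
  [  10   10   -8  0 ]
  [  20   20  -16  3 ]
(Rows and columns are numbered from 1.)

R1 ← -1/20·R1
R2 ← R2 − 10·R1
R3 ← R3 − 20·R1
R2 ↔ R3
R2 ← 1/3·R2

-4/5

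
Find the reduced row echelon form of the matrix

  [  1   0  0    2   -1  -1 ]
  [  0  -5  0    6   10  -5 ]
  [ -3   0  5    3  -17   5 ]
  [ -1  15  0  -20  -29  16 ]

[[1, 0, 0, 2, -1, -1], [0, 1, 0, -6/5, -2, 1], [0, 0, 1, 9/5, -4, 2/5], [0, 0, 0, 0, 0, 0]]

Add 3 times ρ1 to ρ3.
  [  1   0  0    2   -1  -1 ]
  [  0  -5  0    6   10  -5 ]
  [  0   0  5    9  -20   2 ]
  [ -1  15  0  -20  -29  16 ]
Add ρ1 to ρ4.
  [ 1   0  0    2   -1  -1 ]
  [ 0  -5  0    6   10  -5 ]
  [ 0   0  5    9  -20   2 ]
  [ 0  15  0  -18  -30  15 ]
Multiply ρ2 by -1/5.
  [ 1   0  0     2   -1  -1 ]
  [ 0   1  0  -6/5   -2   1 ]
  [ 0   0  5     9  -20   2 ]
  [ 0  15  0   -18  -30  15 ]
Subtract 15 times ρ2 from ρ4.
  [ 1  0  0     2   -1  -1 ]
  [ 0  1  0  -6/5   -2   1 ]
  [ 0  0  5     9  -20   2 ]
  [ 0  0  0     0    0   0 ]
Multiply ρ3 by 1/5.
  [ 1  0  0     2  -1   -1 ]
  [ 0  1  0  -6/5  -2    1 ]
  [ 0  0  1   9/5  -4  2/5 ]
  [ 0  0  0     0   0    0 ]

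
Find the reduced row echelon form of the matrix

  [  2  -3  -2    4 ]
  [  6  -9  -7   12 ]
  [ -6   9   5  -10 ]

Multiply R1 by 1/2.
  [  1  -3/2  -1    2 ]
  [  6    -9  -7   12 ]
  [ -6     9   5  -10 ]
Subtract 6 times R1 from R2.
  [  1  -3/2  -1    2 ]
  [  0     0  -1    0 ]
  [ -6     9   5  -10 ]
Add 6 times R1 to R3.
  [ 1  -3/2  -1  2 ]
  [ 0     0  -1  0 ]
  [ 0     0  -1  2 ]
Multiply R2 by -1.
  [ 1  -3/2  -1  2 ]
  [ 0     0   1  0 ]
  [ 0     0  -1  2 ]
Add R2 to R3.
  [ 1  -3/2  -1  2 ]
  [ 0     0   1  0 ]
  [ 0     0   0  2 ]
Multiply R3 by 1/2.
  [ 1  -3/2  -1  2 ]
  [ 0     0   1  0 ]
  [ 0     0   0  1 ]
Subtract 2 times R3 from R1.
  [ 1  -3/2  -1  0 ]
  [ 0     0   1  0 ]
  [ 0     0   0  1 ]
Add R2 to R1.
  [ 1  -3/2  0  0 ]
  [ 0     0  1  0 ]
  [ 0     0  0  1 ]

[[1, -3/2, 0, 0], [0, 0, 1, 0], [0, 0, 0, 1]]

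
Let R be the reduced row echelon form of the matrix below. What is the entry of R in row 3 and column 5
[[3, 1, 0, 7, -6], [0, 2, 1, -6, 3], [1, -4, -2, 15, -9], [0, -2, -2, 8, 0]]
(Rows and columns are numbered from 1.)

R1 ← 1/3·R1
  [ 1  1/3   0  7/3  -2 ]
  [ 0    2   1   -6   3 ]
  [ 1   -4  -2   15  -9 ]
  [ 0   -2  -2    8   0 ]
R3 ← R3 − R1
  [ 1    1/3   0   7/3  -2 ]
  [ 0      2   1    -6   3 ]
  [ 0  -13/3  -2  38/3  -7 ]
  [ 0     -2  -2     8   0 ]
R2 ← 1/2·R2
  [ 1    1/3    0   7/3   -2 ]
  [ 0      1  1/2    -3  3/2 ]
  [ 0  -13/3   -2  38/3   -7 ]
  [ 0     -2   -2     8    0 ]
R3 ← R3 + 13/3·R2
  [ 1  1/3    0   7/3    -2 ]
  [ 0    1  1/2    -3   3/2 ]
  [ 0    0  1/6  -1/3  -1/2 ]
  [ 0   -2   -2     8     0 ]
R4 ← R4 + 2·R2
  [ 1  1/3    0   7/3    -2 ]
  [ 0    1  1/2    -3   3/2 ]
  [ 0    0  1/6  -1/3  -1/2 ]
  [ 0    0   -1     2     3 ]
R3 ← 6·R3
  [ 1  1/3    0  7/3   -2 ]
  [ 0    1  1/2   -3  3/2 ]
  [ 0    0    1   -2   -3 ]
  [ 0    0   -1    2    3 ]
R4 ← R4 + R3
  [ 1  1/3    0  7/3   -2 ]
  [ 0    1  1/2   -3  3/2 ]
  [ 0    0    1   -2   -3 ]
  [ 0    0    0    0    0 ]
R2 ← R2 − 1/2·R3
  [ 1  1/3  0  7/3  -2 ]
  [ 0    1  0   -2   3 ]
  [ 0    0  1   -2  -3 ]
  [ 0    0  0    0   0 ]
R1 ← R1 − 1/3·R2
  [ 1  0  0   3  -3 ]
  [ 0  1  0  -2   3 ]
  [ 0  0  1  -2  -3 ]
  [ 0  0  0   0   0 ]

-3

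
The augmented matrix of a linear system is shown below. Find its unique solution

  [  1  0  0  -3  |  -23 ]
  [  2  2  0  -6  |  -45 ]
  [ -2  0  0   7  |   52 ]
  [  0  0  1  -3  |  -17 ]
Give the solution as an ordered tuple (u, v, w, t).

r2 := r2 − 2·r1
  [  1  0  0  -3  |  -23 ]
  [  0  2  0   0  |    1 ]
  [ -2  0  0   7  |   52 ]
  [  0  0  1  -3  |  -17 ]
r3 := r3 + 2·r1
  [ 1  0  0  -3  |  -23 ]
  [ 0  2  0   0  |    1 ]
  [ 0  0  0   1  |    6 ]
  [ 0  0  1  -3  |  -17 ]
r2 := 1/2·r2
  [ 1  0  0  -3  |  -23 ]
  [ 0  1  0   0  |  1/2 ]
  [ 0  0  0   1  |    6 ]
  [ 0  0  1  -3  |  -17 ]
r3 <-> r4
  [ 1  0  0  -3  |  -23 ]
  [ 0  1  0   0  |  1/2 ]
  [ 0  0  1  -3  |  -17 ]
  [ 0  0  0   1  |    6 ]
r3 := r3 + 3·r4
  [ 1  0  0  -3  |  -23 ]
  [ 0  1  0   0  |  1/2 ]
  [ 0  0  1   0  |    1 ]
  [ 0  0  0   1  |    6 ]
r1 := r1 + 3·r4
  [ 1  0  0  0  |   -5 ]
  [ 0  1  0  0  |  1/2 ]
  [ 0  0  1  0  |    1 ]
  [ 0  0  0  1  |    6 ]
Reading off the last column: u = -5, v = 1/2, w = 1, t = 6.

(-5, 1/2, 1, 6)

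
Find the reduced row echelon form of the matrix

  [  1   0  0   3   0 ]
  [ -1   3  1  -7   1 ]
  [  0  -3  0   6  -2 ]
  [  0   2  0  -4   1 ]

R2 -> R2 + R1
  [ 1   0  0   3   0 ]
  [ 0   3  1  -4   1 ]
  [ 0  -3  0   6  -2 ]
  [ 0   2  0  -4   1 ]
R2 -> 1/3·R2
  [ 1   0    0     3    0 ]
  [ 0   1  1/3  -4/3  1/3 ]
  [ 0  -3    0     6   -2 ]
  [ 0   2    0    -4    1 ]
R3 -> R3 + 3·R2
  [ 1  0    0     3    0 ]
  [ 0  1  1/3  -4/3  1/3 ]
  [ 0  0    1     2   -1 ]
  [ 0  2    0    -4    1 ]
R4 -> R4 − 2·R2
  [ 1  0     0     3    0 ]
  [ 0  1   1/3  -4/3  1/3 ]
  [ 0  0     1     2   -1 ]
  [ 0  0  -2/3  -4/3  1/3 ]
R4 -> R4 + 2/3·R3
  [ 1  0    0     3     0 ]
  [ 0  1  1/3  -4/3   1/3 ]
  [ 0  0    1     2    -1 ]
  [ 0  0    0     0  -1/3 ]
R4 -> -3·R4
  [ 1  0    0     3    0 ]
  [ 0  1  1/3  -4/3  1/3 ]
  [ 0  0    1     2   -1 ]
  [ 0  0    0     0    1 ]
R3 -> R3 + R4
  [ 1  0    0     3    0 ]
  [ 0  1  1/3  -4/3  1/3 ]
  [ 0  0    1     2    0 ]
  [ 0  0    0     0    1 ]
R2 -> R2 − 1/3·R4
  [ 1  0    0     3  0 ]
  [ 0  1  1/3  -4/3  0 ]
  [ 0  0    1     2  0 ]
  [ 0  0    0     0  1 ]
R2 -> R2 − 1/3·R3
  [ 1  0  0   3  0 ]
  [ 0  1  0  -2  0 ]
  [ 0  0  1   2  0 ]
  [ 0  0  0   0  1 ]

[[1, 0, 0, 3, 0], [0, 1, 0, -2, 0], [0, 0, 1, 2, 0], [0, 0, 0, 0, 1]]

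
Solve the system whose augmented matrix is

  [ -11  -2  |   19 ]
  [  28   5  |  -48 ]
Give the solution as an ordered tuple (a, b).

Multiply R1 by -1/11.
  [  1  2/11  |  -19/11 ]
  [ 28     5  |     -48 ]
Subtract 28 times R1 from R2.
  [ 1   2/11  |  -19/11 ]
  [ 0  -1/11  |    4/11 ]
Multiply R2 by -11.
  [ 1  2/11  |  -19/11 ]
  [ 0     1  |      -4 ]
Subtract 2/11 times R2 from R1.
  [ 1  0  |  -1 ]
  [ 0  1  |  -4 ]
Reading off the last column: a = -1, b = -4.

(-1, -4)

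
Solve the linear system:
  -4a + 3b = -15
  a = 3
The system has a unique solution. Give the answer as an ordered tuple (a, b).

(3, -1)

Form the augmented matrix and row-reduce:
  [ -4  3  |  -15 ]
  [  1  0  |    3 ]
Multiply ρ1 by -1/4.
Subtract ρ1 from ρ2.
Multiply ρ2 by 4/3.
Add 3/4 times ρ2 to ρ1.
Reading off the last column: a = 3, b = -1.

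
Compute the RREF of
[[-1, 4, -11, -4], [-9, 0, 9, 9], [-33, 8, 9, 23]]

[[1, 0, -1, -1], [0, 1, -3, -5/4], [0, 0, 0, 0]]

r1 -> -1·r1
  [   1  -4  11   4 ]
  [  -9   0   9   9 ]
  [ -33   8   9  23 ]
r2 -> r2 + 9·r1
  [   1   -4   11   4 ]
  [   0  -36  108  45 ]
  [ -33    8    9  23 ]
r3 -> r3 + 33·r1
  [ 1    -4   11    4 ]
  [ 0   -36  108   45 ]
  [ 0  -124  372  155 ]
r2 -> -1/36·r2
  [ 1    -4   11     4 ]
  [ 0     1   -3  -5/4 ]
  [ 0  -124  372   155 ]
r3 -> r3 + 124·r2
  [ 1  -4  11     4 ]
  [ 0   1  -3  -5/4 ]
  [ 0   0   0     0 ]
r1 -> r1 + 4·r2
  [ 1  0  -1    -1 ]
  [ 0  1  -3  -5/4 ]
  [ 0  0   0     0 ]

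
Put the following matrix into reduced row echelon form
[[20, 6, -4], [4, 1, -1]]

ρ1 := 1/20·ρ1
  [ 1  3/10  -1/5 ]
  [ 4     1    -1 ]
ρ2 := ρ2 − 4·ρ1
  [ 1  3/10  -1/5 ]
  [ 0  -1/5  -1/5 ]
ρ2 := -5·ρ2
  [ 1  3/10  -1/5 ]
  [ 0     1     1 ]
ρ1 := ρ1 − 3/10·ρ2
  [ 1  0  -1/2 ]
  [ 0  1     1 ]

[[1, 0, -1/2], [0, 1, 1]]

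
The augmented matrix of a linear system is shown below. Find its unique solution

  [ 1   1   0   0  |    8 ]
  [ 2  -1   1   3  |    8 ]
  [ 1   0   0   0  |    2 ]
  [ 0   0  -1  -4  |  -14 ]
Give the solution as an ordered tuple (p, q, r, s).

ρ2 -> ρ2 − 2·ρ1
  [ 1   1   0   0  |    8 ]
  [ 0  -3   1   3  |   -8 ]
  [ 1   0   0   0  |    2 ]
  [ 0   0  -1  -4  |  -14 ]
ρ3 -> ρ3 − ρ1
  [ 1   1   0   0  |    8 ]
  [ 0  -3   1   3  |   -8 ]
  [ 0  -1   0   0  |   -6 ]
  [ 0   0  -1  -4  |  -14 ]
ρ2 -> -1/3·ρ2
  [ 1   1     0   0  |    8 ]
  [ 0   1  -1/3  -1  |  8/3 ]
  [ 0  -1     0   0  |   -6 ]
  [ 0   0    -1  -4  |  -14 ]
ρ3 -> ρ3 + ρ2
  [ 1  1     0   0  |      8 ]
  [ 0  1  -1/3  -1  |    8/3 ]
  [ 0  0  -1/3  -1  |  -10/3 ]
  [ 0  0    -1  -4  |    -14 ]
ρ3 -> -3·ρ3
  [ 1  1     0   0  |    8 ]
  [ 0  1  -1/3  -1  |  8/3 ]
  [ 0  0     1   3  |   10 ]
  [ 0  0    -1  -4  |  -14 ]
ρ4 -> ρ4 + ρ3
  [ 1  1     0   0  |    8 ]
  [ 0  1  -1/3  -1  |  8/3 ]
  [ 0  0     1   3  |   10 ]
  [ 0  0     0  -1  |   -4 ]
ρ4 -> -1·ρ4
  [ 1  1     0   0  |    8 ]
  [ 0  1  -1/3  -1  |  8/3 ]
  [ 0  0     1   3  |   10 ]
  [ 0  0     0   1  |    4 ]
ρ3 -> ρ3 − 3·ρ4
  [ 1  1     0   0  |    8 ]
  [ 0  1  -1/3  -1  |  8/3 ]
  [ 0  0     1   0  |   -2 ]
  [ 0  0     0   1  |    4 ]
ρ2 -> ρ2 + ρ4
  [ 1  1     0  0  |     8 ]
  [ 0  1  -1/3  0  |  20/3 ]
  [ 0  0     1  0  |    -2 ]
  [ 0  0     0  1  |     4 ]
ρ2 -> ρ2 + 1/3·ρ3
  [ 1  1  0  0  |   8 ]
  [ 0  1  0  0  |   6 ]
  [ 0  0  1  0  |  -2 ]
  [ 0  0  0  1  |   4 ]
ρ1 -> ρ1 − ρ2
  [ 1  0  0  0  |   2 ]
  [ 0  1  0  0  |   6 ]
  [ 0  0  1  0  |  -2 ]
  [ 0  0  0  1  |   4 ]
Reading off the last column: p = 2, q = 6, r = -2, s = 4.

(2, 6, -2, 4)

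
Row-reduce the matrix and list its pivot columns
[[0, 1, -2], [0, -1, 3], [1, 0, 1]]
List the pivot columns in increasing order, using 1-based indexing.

R1 ↔ R3
R2 -> -1·R2
R3 -> R3 − R2
R2 -> R2 + 3·R3
R1 -> R1 − R3
Pivot columns are the columns containing a leading 1.

1, 2, 3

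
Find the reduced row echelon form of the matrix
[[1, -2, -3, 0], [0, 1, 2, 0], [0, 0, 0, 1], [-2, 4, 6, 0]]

ρ4 := ρ4 + 2·ρ1
  [ 1  -2  -3  0 ]
  [ 0   1   2  0 ]
  [ 0   0   0  1 ]
  [ 0   0   0  0 ]
ρ1 := ρ1 + 2·ρ2
  [ 1  0  1  0 ]
  [ 0  1  2  0 ]
  [ 0  0  0  1 ]
  [ 0  0  0  0 ]

[[1, 0, 1, 0], [0, 1, 2, 0], [0, 0, 0, 1], [0, 0, 0, 0]]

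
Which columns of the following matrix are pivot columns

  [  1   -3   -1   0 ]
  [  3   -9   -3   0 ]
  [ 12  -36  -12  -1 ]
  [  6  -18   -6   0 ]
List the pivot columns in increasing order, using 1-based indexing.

Subtract 3 times R1 from R2.
  [  1   -3   -1   0 ]
  [  0    0    0   0 ]
  [ 12  -36  -12  -1 ]
  [  6  -18   -6   0 ]
Subtract 12 times R1 from R3.
  [ 1   -3  -1   0 ]
  [ 0    0   0   0 ]
  [ 0    0   0  -1 ]
  [ 6  -18  -6   0 ]
Subtract 6 times R1 from R4.
  [ 1  -3  -1   0 ]
  [ 0   0   0   0 ]
  [ 0   0   0  -1 ]
  [ 0   0   0   0 ]
Swap R2 and R3.
  [ 1  -3  -1   0 ]
  [ 0   0   0  -1 ]
  [ 0   0   0   0 ]
  [ 0   0   0   0 ]
Multiply R2 by -1.
  [ 1  -3  -1  0 ]
  [ 0   0   0  1 ]
  [ 0   0   0  0 ]
  [ 0   0   0  0 ]
Pivot columns are the columns containing a leading 1.

1, 4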